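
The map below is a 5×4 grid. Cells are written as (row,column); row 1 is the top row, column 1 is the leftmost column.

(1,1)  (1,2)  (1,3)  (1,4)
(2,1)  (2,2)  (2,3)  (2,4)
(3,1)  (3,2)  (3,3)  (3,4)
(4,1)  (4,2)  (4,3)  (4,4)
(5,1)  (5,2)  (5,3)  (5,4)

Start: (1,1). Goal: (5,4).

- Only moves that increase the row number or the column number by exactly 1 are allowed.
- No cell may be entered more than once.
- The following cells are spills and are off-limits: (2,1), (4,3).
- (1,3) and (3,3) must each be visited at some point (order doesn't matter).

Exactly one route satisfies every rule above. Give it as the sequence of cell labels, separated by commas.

Moves only go right or down, so the column and row indices never decrease.
Route from (1,1): 2× right (reaching (1,3)), 2× down (reaching (3,3)), right to (3,4), 2× down (reaching (5,4)) — 7 moves in all.
Check: all required cells visited.

(1,1), (1,2), (1,3), (2,3), (3,3), (3,4), (4,4), (5,4)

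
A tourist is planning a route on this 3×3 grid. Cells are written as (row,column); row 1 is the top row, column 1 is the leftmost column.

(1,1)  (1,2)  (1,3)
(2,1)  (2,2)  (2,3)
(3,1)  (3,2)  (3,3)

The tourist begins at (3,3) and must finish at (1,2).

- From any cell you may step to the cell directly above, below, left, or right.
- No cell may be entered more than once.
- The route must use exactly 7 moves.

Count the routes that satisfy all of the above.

2

Need simple routes of exactly 7 moves from (3,3) to (1,2) (Manhattan distance 3, so 2 moves are spent on a detour and 2 undoing it).
Enumerating: (3,3) (2,3) (2,2) (3,2) (3,1) (2,1) (1,1) (1,2) | (3,3) (3,2) (3,1) (2,1) (2,2) (2,3) (1,3) (1,2).
That gives 2 routes.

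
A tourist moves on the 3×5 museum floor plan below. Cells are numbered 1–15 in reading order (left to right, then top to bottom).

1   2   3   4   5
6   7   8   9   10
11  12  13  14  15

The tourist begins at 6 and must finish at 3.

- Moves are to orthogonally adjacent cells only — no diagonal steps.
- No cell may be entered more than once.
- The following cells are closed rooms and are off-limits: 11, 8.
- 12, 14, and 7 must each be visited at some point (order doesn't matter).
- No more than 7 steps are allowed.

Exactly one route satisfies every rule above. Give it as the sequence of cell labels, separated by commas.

The budget equals the shortest possible length, so every move has to be on a shortest route through the required cells.
Route from 6: right 1 to 7, down 1 to 12, right 2 to 14, up 2 to 4, left 1 to 3 — 7 moves in all.
Check: all required cells visited; 7 ≤ 7 moves.

6, 7, 12, 13, 14, 9, 4, 3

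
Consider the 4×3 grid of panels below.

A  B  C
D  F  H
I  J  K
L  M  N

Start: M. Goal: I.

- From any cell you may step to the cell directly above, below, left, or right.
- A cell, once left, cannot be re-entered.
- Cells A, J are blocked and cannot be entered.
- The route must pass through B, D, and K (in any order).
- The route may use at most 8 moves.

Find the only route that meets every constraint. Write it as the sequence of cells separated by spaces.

M N K H C B F D I

Any route must reach B, D, and K and still end at I within 8 moves, so the order of the required stops is forced.
Route from M: right 1 to N, up 3 to C, left 1 to B, down 1 to F, left 1 to D, down 1 to I — 8 moves in all.
Check: all required cells visited; 8 ≤ 8 moves.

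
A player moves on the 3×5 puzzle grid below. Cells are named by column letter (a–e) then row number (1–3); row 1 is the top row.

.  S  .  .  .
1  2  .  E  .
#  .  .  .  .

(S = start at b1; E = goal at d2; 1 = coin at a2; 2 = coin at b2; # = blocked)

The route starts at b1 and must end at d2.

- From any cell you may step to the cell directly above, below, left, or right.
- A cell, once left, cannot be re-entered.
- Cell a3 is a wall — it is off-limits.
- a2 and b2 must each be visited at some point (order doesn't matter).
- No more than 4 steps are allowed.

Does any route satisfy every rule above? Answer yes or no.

Even ignoring the no-revisit rule, getting from b1 to d2, taking the cheapest ordering b1 → a2 → b2 → d2 needs at least 2 + 1 + 2 = 5 moves (Manhattan distance per leg), which exceeds the 4-move limit.

no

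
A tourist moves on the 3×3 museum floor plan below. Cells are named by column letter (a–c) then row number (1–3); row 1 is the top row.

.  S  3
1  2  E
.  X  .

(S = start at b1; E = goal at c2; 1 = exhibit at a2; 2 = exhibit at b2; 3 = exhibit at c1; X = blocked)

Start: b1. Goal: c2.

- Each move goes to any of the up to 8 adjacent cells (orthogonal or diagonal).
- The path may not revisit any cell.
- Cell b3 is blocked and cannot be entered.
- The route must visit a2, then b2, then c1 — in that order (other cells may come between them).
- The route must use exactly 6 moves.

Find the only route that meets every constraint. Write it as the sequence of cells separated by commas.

b1, a1, a2, a3, b2, c1, c2

The waypoints must appear in the order a2, b2, c1, with no cell reused.
Route from b1: left 1 to a1, down 2 to a3, up-right 2 to c1, down 1 to c2 — 6 moves in all.
Check: order respected (1 at step 2, 2 at step 4, 3 at step 5); 6 moves as required.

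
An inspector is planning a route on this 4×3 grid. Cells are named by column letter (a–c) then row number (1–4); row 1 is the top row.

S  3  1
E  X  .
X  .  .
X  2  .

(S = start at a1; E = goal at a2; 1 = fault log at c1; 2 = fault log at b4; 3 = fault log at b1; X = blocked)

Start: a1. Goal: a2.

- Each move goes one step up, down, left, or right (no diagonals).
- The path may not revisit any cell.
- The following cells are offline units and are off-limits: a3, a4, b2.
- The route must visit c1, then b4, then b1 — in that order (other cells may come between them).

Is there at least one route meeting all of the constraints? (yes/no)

no

Every way from c1 onward to a2 runs back through a1, which the route has already used — so it cannot be completed without a revisit.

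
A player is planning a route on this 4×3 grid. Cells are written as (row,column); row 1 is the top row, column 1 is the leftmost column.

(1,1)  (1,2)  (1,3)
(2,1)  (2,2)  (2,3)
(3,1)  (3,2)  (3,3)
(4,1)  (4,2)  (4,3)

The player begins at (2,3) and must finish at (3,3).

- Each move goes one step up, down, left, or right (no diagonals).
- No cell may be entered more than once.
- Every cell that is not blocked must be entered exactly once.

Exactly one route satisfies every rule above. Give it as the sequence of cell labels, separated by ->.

(2,3) -> (1,3) -> (1,2) -> (1,1) -> (2,1) -> (2,2) -> (3,2) -> (3,1) -> (4,1) -> (4,2) -> (4,3) -> (3,3)

Need to visit all 12 open cells exactly once, starting at (2,3) and ending at (3,3).
Cell (1,3) has only two open neighbours ((2,3) and (1,2)), so the path must pass straight through it: one of those is the cell it's entered from and the other is where it exits.
Route from (2,3): up 1 to (1,3), left 2 to (1,1), down 1 to (2,1), right 1 to (2,2), down 1 to (3,2), left 1 to (3,1), down 1 to (4,1), right 2 to (4,3), up 1 to (3,3) — 11 moves in all.
Check: all 12 open cells covered.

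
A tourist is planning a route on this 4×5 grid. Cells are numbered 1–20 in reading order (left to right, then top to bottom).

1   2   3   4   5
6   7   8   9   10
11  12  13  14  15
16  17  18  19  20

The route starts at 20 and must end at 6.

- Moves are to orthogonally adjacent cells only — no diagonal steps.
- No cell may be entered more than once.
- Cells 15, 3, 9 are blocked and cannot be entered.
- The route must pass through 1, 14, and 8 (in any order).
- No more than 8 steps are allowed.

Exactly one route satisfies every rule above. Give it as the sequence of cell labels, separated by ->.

The budget equals the shortest possible length, so every move has to be on a shortest route through the required cells.
Route from 20: left to 19, up to 14, left to 13, up to 8, left to 7, up to 2, left to 1, down to 6 — 8 moves in all.
Check: all required cells visited; 8 ≤ 8 moves.

20 -> 19 -> 14 -> 13 -> 8 -> 7 -> 2 -> 1 -> 6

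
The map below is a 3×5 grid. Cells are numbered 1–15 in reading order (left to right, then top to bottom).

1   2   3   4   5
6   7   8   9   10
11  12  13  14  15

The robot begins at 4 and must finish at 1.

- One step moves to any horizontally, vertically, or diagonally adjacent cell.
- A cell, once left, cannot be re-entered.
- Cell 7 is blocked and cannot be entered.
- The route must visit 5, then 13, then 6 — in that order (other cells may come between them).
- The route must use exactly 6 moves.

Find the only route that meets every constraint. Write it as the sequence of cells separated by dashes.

The waypoints must appear in the order 5, 13, 6, with no cell reused.
Route from 4: right to 5, 2× down-left (reaching 13), left to 12, up-left to 6, up to 1 — 6 moves in all.
Check: order respected (5 at step 1, 13 at step 3, 6 at step 5); 6 moves as required.

4 - 5 - 9 - 13 - 12 - 6 - 1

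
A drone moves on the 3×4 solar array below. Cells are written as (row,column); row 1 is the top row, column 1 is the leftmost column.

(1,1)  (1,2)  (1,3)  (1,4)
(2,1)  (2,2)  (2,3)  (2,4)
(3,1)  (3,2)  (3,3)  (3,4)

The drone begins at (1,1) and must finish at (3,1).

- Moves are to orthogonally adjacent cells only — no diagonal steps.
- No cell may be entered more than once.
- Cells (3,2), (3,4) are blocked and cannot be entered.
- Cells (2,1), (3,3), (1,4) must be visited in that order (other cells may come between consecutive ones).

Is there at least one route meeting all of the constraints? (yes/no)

(3,3) must be visited but has only one open neighbour ((2,3)), and it is neither the start nor the goal — the route would have to enter and leave through (2,3), re-entering it.

no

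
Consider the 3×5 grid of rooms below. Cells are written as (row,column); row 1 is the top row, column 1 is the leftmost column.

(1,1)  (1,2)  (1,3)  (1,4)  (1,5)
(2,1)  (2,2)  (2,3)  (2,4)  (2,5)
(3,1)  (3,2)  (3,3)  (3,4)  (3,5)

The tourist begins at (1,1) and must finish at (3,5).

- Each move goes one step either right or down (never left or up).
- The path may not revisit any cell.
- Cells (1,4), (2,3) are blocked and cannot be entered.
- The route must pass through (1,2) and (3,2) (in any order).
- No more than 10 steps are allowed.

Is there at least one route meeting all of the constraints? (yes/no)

yes

One route that works: (1,1) → (1,2) → (2,2) → (3,2) → (3,3) → (3,4) → (3,5).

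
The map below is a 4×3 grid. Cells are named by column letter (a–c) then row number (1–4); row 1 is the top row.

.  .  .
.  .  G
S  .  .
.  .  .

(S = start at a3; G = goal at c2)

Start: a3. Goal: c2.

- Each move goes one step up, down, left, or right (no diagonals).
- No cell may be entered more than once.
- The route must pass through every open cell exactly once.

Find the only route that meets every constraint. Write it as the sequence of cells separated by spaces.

a3 a4 b4 c4 c3 b3 b2 a2 a1 b1 c1 c2

Need to visit all 12 open cells exactly once, starting at a3 and ending at c2.
Cell c4 has only two open neighbours (c3 and b4), so the path must pass straight through it: one of those is the cell it's entered from and the other is where it exits.
Route from a3: down to a4, 2× right (reaching c4), up to c3, left to b3, up to b2, left to a2, up to a1, 2× right (reaching c1), down to c2 — 11 moves in all.
Check: all 12 open cells covered.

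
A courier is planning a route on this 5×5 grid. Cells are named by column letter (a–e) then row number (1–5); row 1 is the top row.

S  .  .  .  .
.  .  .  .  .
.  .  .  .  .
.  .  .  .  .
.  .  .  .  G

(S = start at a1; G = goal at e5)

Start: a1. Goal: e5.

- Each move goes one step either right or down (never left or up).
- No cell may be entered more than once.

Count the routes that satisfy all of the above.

A right/down-only route from a1 to e5 makes exactly 4 down-moves and 4 right-moves in some order.
With no other constraints that would be C(8,4) = 70 routes.
That gives 70 routes.

70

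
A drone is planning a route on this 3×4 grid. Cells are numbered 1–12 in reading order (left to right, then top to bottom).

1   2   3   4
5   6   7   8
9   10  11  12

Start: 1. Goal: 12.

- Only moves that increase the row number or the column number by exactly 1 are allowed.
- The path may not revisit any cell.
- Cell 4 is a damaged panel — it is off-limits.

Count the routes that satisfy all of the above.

A right/down-only route from 1 to 12 makes exactly 2 down-moves and 3 right-moves in some order.
With no other constraints that would be C(5,2) = 10 routes.
Subtract routes through each blocked cell (inclusion–exclusion for overlaps): − through 4: 1 → 9.
That gives 9 routes.

9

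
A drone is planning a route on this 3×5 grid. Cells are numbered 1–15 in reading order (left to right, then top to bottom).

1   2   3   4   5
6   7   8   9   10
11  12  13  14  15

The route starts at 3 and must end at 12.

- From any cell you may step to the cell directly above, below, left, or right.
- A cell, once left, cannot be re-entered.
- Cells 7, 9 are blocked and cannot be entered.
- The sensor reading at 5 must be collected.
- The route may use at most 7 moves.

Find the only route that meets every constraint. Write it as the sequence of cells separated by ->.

The budget equals the shortest possible length, so every move has to be on a shortest route through the required cells.
Route from 3: 2× right (reaching 5), 2× down (reaching 15), 3× left (reaching 12) — 7 moves in all.
Check: all required cells visited; 7 ≤ 7 moves.

3 -> 4 -> 5 -> 10 -> 15 -> 14 -> 13 -> 12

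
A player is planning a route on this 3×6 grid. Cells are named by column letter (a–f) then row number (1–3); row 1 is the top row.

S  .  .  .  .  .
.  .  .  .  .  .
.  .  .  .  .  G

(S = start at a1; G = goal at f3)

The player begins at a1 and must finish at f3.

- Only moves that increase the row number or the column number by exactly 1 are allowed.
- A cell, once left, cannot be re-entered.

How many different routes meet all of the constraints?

21

A right/down-only route from a1 to f3 makes exactly 2 down-moves and 5 right-moves in some order.
With no other constraints that would be C(7,2) = 21 routes.
That gives 21 routes.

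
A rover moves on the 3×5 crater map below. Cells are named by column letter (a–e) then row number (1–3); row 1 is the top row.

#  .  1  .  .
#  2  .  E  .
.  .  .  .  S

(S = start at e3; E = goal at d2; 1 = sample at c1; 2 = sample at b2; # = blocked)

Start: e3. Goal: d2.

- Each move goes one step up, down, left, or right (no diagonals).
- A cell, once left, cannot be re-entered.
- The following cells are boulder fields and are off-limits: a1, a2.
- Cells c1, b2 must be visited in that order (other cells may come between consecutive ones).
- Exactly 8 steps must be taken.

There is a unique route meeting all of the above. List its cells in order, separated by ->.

e3 -> e2 -> e1 -> d1 -> c1 -> b1 -> b2 -> c2 -> d2

The waypoints must appear in the order c1, b2, with no cell reused.
Route from e3: 2× up (reaching e1), 3× left (reaching b1), down to b2, 2× right (reaching d2) — 8 moves in all.
Check: order respected (1 at step 4, 2 at step 6); 8 moves as required.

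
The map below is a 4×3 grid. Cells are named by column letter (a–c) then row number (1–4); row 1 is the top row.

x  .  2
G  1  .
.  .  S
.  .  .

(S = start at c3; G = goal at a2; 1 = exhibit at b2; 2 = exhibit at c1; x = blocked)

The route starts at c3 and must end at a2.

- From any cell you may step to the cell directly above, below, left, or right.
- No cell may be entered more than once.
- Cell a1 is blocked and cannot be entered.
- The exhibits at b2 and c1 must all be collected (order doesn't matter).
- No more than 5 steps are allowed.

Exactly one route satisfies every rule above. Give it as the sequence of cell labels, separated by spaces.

The budget equals the shortest possible length, so every move has to be on a shortest route through the required cells.
Route from c3: 2× up (reaching c1), left to b1, down to b2, left to a2 — 5 moves in all.
Check: all required cells visited; 5 ≤ 5 moves.

c3 c2 c1 b1 b2 a2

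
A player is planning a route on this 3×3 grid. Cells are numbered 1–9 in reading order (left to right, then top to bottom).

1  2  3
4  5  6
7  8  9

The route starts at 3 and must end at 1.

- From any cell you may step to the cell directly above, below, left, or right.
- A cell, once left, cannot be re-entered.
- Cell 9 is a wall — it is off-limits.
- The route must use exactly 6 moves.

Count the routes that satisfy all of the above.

Need simple routes of exactly 6 moves from 3 to 1 (Manhattan distance 2, so 2 moves are spent on a detour and 2 undoing it).
Enumerating: 3 6 5 8 7 4 1 | 3 2 5 8 7 4 1.
That gives 2 routes.

2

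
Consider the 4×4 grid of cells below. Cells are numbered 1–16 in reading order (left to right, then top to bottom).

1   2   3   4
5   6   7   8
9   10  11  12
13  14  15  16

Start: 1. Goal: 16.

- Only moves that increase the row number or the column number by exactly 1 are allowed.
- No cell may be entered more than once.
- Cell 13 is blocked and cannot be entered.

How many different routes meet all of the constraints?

A right/down-only route from 1 to 16 makes exactly 3 down-moves and 3 right-moves in some order.
With no other constraints that would be C(6,3) = 20 routes.
Subtract routes through each blocked cell (inclusion–exclusion for overlaps): − through 13: 1 → 19.
That gives 19 routes.

19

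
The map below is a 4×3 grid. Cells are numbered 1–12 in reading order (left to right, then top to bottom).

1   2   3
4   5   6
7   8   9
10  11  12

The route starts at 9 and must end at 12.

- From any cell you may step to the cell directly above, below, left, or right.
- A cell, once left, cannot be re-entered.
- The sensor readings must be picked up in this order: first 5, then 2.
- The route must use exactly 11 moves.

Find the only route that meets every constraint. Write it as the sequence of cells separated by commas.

The waypoints must appear in the order 5, 2, with no cell reused.
Route from 9: left 1 to 8, up 1 to 5, right 1 to 6, up 1 to 3, left 2 to 1, down 3 to 10, right 2 to 12 — 11 moves in all.
Check: order respected (5 at step 2, 2 at step 5); 11 moves as required.

9, 8, 5, 6, 3, 2, 1, 4, 7, 10, 11, 12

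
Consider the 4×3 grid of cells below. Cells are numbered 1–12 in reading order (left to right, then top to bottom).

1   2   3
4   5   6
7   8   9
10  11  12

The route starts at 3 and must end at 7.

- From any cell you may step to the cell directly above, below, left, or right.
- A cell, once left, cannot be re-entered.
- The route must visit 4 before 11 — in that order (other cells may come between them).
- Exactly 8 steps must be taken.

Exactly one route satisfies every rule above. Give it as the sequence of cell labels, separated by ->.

The waypoints must appear in the order 4, 11, with no cell reused.
Route from 3: 2× left (reaching 1), down to 4, right to 5, 2× down (reaching 11), left to 10, up to 7 — 8 moves in all.
Check: order respected (4 at step 3, 11 at step 6); 8 moves as required.

3 -> 2 -> 1 -> 4 -> 5 -> 8 -> 11 -> 10 -> 7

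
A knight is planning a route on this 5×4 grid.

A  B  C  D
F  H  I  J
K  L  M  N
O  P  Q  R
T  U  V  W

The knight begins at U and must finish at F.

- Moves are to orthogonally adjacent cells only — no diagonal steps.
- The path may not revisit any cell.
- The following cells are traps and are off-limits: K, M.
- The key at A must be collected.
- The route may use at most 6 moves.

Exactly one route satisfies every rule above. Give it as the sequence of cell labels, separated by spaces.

U P L H B A F

The 6-move cap with required stops at A leaves no slack for detours.
Route from U: 4× up (reaching B), left to A, down to F — 6 moves in all.
Check: all required cells visited; 6 ≤ 6 moves.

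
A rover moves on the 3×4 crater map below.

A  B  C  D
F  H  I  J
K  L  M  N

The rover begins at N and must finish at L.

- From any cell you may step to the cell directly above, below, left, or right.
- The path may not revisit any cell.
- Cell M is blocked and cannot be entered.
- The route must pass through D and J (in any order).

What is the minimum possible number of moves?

6

Any route passes through D and J in some order between N and L. Summing Manhattan distances along each leg and taking the cheapest ordering (N → D → J → L) gives a lower bound of 2 + 1 + 3 = 6 moves.
A route of 6 moves achieves this: N → J → D → C → I → H → L.
Since 6 matches the lower bound, it is optimal.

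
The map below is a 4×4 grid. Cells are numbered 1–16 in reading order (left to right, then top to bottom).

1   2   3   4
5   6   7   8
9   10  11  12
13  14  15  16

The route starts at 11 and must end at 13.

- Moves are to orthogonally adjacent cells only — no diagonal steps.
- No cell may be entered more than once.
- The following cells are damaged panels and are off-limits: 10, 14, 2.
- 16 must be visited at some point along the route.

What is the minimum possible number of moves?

9

Any route passes through 16 somewhere between 11 and 13. Summing Manhattan distances along the two legs (11 → 16 → 13) gives a lower bound of 2 + 3 = 5 moves.
That bound ignores the blocked cells. Measuring each leg by the fewest moves that actually steer around them (11→16: 2; 16→13: 7) raises the lower bound to 9.
A route of 9 moves exists: 11 → 15 → 16 → 12 → 8 → 7 → 6 → 5 → 9 → 13.
Since 9 matches that lower bound, it is optimal.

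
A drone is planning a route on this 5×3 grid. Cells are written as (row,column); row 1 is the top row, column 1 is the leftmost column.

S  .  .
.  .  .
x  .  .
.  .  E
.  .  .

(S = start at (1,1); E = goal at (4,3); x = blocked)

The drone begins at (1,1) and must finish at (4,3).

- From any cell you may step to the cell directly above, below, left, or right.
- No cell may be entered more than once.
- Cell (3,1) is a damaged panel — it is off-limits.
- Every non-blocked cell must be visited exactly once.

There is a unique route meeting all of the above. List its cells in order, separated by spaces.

Need to visit all 14 open cells exactly once, starting at (1,1) and ending at (4,3).
Route from (1,1): down 1 to (2,1), right 1 to (2,2), up 1 to (1,2), right 1 to (1,3), down 2 to (3,3), left 1 to (3,2), down 1 to (4,2), left 1 to (4,1), down 1 to (5,1), right 2 to (5,3), up 1 to (4,3) — 13 moves in all.
Check: all 14 open cells covered.

(1,1) (2,1) (2,2) (1,2) (1,3) (2,3) (3,3) (3,2) (4,2) (4,1) (5,1) (5,2) (5,3) (4,3)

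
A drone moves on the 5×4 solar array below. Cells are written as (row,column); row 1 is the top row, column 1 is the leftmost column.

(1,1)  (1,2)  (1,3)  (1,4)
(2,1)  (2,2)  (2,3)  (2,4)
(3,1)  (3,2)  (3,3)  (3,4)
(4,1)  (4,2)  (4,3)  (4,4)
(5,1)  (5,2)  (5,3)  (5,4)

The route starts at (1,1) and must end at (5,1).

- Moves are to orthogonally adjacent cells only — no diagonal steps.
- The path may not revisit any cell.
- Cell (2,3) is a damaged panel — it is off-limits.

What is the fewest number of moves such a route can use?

4

The Manhattan distance from (1,1) to (5,1) is |1−5| + |1−1| = 4, so at least 4 moves are needed.
A route of 4 moves achieves this: (1,1) → (2,1) → (3,1) → (4,1) → (5,1).
Since 4 matches the lower bound, it is optimal.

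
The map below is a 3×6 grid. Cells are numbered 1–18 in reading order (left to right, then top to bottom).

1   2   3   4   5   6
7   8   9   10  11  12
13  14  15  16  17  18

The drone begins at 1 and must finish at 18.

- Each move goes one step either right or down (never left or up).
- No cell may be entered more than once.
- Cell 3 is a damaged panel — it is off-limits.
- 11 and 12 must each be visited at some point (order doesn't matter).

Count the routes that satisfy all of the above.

2

A right/down-only route from 1 to 18 makes exactly 2 down-moves and 5 right-moves in some order.
With no other constraints that would be C(7,2) = 21 routes.
A monotone route can only reach the required cells in the order 11, 12, so split there and multiply the segment counts (each segment already excludes blocked cells): 1→11: 2; 11→12: 1; 12→18: 1; product = 2.
That gives 2 routes.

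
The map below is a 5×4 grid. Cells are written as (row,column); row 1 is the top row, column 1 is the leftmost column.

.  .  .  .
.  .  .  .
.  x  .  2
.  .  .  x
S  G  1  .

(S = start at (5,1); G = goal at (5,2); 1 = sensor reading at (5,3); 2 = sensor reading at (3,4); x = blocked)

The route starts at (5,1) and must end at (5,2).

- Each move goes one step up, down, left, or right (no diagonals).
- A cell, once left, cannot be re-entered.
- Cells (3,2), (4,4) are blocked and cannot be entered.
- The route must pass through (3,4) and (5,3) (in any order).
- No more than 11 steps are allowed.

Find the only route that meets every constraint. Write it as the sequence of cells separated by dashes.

(5,1) - (4,1) - (3,1) - (2,1) - (2,2) - (2,3) - (2,4) - (3,4) - (3,3) - (4,3) - (5,3) - (5,2)

Any route must reach (3,4) and (5,3) and still end at (5,2) within 11 moves, so the order of the required stops is forced.
Route from (5,1): up 3 to (2,1), right 3 to (2,4), down 1 to (3,4), left 1 to (3,3), down 2 to (5,3), left 1 to (5,2) — 11 moves in all.
Check: all required cells visited; 11 ≤ 11 moves.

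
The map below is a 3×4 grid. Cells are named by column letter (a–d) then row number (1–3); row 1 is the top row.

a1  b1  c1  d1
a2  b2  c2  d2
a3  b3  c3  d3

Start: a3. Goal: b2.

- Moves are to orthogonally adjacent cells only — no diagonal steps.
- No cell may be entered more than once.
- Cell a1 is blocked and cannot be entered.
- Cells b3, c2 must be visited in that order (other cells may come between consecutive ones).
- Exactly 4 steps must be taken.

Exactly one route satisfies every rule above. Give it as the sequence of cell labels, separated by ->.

The waypoints must appear in the order b3, c2, with no cell reused.
Route from a3: right 2 to c3, up 1 to c2, left 1 to b2 — 4 moves in all.
Check: order respected (b3 at step 1, c2 at step 3); 4 moves as required.

a3 -> b3 -> c3 -> c2 -> b2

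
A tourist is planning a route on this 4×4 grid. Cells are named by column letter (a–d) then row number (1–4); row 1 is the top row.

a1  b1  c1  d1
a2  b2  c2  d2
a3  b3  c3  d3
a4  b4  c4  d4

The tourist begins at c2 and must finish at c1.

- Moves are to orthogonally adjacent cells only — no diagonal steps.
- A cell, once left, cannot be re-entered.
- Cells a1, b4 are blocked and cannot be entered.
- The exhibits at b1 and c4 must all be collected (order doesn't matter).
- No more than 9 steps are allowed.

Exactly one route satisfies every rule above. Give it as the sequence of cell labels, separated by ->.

c2 -> d2 -> d3 -> d4 -> c4 -> c3 -> b3 -> b2 -> b1 -> c1

Any route must reach b1 and c4 and still end at c1 within 9 moves, so the order of the required stops is forced.
Route from c2: right 1 to d2, down 2 to d4, left 1 to c4, up 1 to c3, left 1 to b3, up 2 to b1, right 1 to c1 — 9 moves in all.
Check: all required cells visited; 9 ≤ 9 moves.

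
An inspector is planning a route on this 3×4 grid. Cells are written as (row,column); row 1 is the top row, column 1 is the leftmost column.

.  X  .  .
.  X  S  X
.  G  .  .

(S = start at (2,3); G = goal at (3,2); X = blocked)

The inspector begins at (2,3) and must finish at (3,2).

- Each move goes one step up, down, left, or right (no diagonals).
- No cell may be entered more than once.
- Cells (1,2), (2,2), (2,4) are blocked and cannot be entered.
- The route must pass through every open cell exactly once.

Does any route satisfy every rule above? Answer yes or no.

no

Cell (1,1) has only one open neighbour but is neither the start nor the goal, so a Hamiltonian route would have to both enter and leave it through the same neighbour — impossible without revisiting.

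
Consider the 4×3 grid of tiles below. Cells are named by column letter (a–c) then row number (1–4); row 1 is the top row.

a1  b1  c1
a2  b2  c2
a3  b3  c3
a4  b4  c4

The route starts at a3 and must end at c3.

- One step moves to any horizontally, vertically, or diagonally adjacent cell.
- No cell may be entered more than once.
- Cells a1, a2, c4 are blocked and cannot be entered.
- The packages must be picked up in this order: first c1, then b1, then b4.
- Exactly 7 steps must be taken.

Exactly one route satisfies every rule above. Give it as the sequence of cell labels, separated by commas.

a3, b2, c1, b1, c2, b3, b4, c3

The waypoints must appear in the order c1, b1, b4, with no cell reused.
Route from a3: 2× up-right (reaching c1), left to b1, down-right to c2, down-left to b3, down to b4, up-right to c3 — 7 moves in all.
Check: order respected (c1 at step 2, b1 at step 3, b4 at step 6); 7 moves as required.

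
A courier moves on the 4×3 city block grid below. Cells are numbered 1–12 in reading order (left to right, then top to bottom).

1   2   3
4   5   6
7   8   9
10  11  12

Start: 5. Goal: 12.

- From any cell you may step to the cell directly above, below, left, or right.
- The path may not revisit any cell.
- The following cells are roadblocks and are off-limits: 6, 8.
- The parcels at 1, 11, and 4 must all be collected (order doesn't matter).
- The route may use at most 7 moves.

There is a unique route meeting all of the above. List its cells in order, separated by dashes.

5 - 2 - 1 - 4 - 7 - 10 - 11 - 12

The budget equals the shortest possible length, so every move has to be on a shortest route through the required cells.
Route from 5: up to 2, left to 1, 3× down (reaching 10), 2× right (reaching 12) — 7 moves in all.
Check: all required cells visited; 7 ≤ 7 moves.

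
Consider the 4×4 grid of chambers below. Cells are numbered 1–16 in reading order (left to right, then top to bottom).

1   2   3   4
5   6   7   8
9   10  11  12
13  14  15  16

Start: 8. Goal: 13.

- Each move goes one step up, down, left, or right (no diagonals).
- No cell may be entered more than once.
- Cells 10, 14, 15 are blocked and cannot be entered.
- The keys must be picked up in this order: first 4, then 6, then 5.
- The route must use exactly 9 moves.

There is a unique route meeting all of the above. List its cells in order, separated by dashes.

The waypoints must appear in the order 4, 6, 5, with no cell reused.
Route from 8: up 1 to 4, left 1 to 3, down 1 to 7, left 1 to 6, up 1 to 2, left 1 to 1, down 3 to 13 — 9 moves in all.
Check: order respected (4 at step 1, 6 at step 4, 5 at step 7); 9 moves as required.

8 - 4 - 3 - 7 - 6 - 2 - 1 - 5 - 9 - 13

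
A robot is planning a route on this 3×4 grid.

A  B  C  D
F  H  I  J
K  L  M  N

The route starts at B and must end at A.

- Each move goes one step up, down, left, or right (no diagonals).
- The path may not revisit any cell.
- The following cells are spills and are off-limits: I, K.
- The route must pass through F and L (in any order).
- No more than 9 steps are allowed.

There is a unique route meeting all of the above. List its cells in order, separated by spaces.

The budget equals the shortest possible length, so every move has to be on a shortest route through the required cells.
Route from B: right 2 to D, down 2 to N, left 2 to L, up 1 to H, left 1 to F, up 1 to A — 9 moves in all.
Check: all required cells visited; 9 ≤ 9 moves.

B C D J N M L H F A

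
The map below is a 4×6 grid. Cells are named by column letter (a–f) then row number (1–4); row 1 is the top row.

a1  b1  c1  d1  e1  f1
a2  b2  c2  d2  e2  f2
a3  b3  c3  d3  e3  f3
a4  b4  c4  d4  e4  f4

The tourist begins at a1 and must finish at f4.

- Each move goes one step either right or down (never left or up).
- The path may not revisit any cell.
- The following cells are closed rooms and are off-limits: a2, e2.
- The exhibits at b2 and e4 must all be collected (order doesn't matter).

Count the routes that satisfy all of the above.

9

A right/down-only route from a1 to f4 makes exactly 3 down-moves and 5 right-moves in some order.
With no other constraints that would be C(8,3) = 56 routes.
A monotone route can only reach the required cells in the order b2, e4, so split there and multiply the segment counts (each segment already excludes blocked cells): a1→b2: 1; b2→e4: 9; e4→f4: 1; product = 9.
That gives 9 routes.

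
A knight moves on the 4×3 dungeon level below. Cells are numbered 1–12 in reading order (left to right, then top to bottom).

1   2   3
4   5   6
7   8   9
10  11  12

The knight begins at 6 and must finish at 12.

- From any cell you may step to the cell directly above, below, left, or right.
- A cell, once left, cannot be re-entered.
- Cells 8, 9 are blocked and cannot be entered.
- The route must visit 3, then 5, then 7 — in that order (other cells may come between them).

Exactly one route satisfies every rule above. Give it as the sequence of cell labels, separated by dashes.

The waypoints must appear in the order 3, 5, 7, with no cell reused.
Route from 6: up to 3, left to 2, down to 5, left to 4, 2× down (reaching 10), 2× right (reaching 12) — 8 moves in all.
Check: order respected (3 at step 1, 5 at step 3, 7 at step 5).

6 - 3 - 2 - 5 - 4 - 7 - 10 - 11 - 12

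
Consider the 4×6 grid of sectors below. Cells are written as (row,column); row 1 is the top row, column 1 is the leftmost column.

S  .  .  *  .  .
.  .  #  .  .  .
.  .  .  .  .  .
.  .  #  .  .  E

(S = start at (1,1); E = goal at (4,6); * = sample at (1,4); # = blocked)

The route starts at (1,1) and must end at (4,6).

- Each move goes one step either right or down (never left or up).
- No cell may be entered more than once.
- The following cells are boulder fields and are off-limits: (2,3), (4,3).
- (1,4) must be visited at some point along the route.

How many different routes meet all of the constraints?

A right/down-only route from (1,1) to (4,6) makes exactly 3 down-moves and 5 right-moves in some order.
With no other constraints that would be C(8,3) = 56 routes.
Split at (1,4) and multiply the segment counts (each segment already excludes blocked cells): (1,1)→(1,4): 1; (1,4)→(4,6): 10; product = 10.
That gives 10 routes.

10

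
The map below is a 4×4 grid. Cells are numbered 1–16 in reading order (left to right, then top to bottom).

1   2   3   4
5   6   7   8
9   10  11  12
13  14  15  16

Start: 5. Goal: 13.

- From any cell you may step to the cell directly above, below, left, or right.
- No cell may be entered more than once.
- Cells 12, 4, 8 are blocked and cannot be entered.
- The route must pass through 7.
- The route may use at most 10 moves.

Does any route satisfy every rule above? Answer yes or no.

yes

One route that works: 5 → 6 → 7 → 11 → 15 → 14 → 13.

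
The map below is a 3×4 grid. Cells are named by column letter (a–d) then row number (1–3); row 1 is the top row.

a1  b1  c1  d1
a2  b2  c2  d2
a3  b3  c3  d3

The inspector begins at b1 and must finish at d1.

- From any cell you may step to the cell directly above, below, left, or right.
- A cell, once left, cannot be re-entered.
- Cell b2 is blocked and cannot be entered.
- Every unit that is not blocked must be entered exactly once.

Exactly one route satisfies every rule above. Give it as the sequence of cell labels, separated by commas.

b1, a1, a2, a3, b3, c3, d3, d2, c2, c1, d1

Need to visit all 11 open cells exactly once, starting at b1 and ending at d1.
Cell d3 has only two open neighbours (d2 and c3), so the path must pass straight through it: one of those is the cell it's entered from and the other is where it exits.
Route from b1: left 1 to a1, down 2 to a3, right 3 to d3, up 1 to d2, left 1 to c2, up 1 to c1, right 1 to d1 — 10 moves in all.
Check: all 11 open cells covered.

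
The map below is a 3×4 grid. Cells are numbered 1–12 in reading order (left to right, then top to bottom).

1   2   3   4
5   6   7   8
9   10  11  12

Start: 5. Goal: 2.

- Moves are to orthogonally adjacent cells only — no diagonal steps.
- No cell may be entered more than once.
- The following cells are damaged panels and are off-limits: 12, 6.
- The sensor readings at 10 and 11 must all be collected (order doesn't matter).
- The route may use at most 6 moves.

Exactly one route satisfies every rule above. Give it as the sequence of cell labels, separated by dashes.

5 - 9 - 10 - 11 - 7 - 3 - 2

Any route must reach 10 and 11 and still end at 2 within 6 moves, so the order of the required stops is forced.
Route from 5: down to 9, 2× right (reaching 11), 2× up (reaching 3), left to 2 — 6 moves in all.
Check: all required cells visited; 6 ≤ 6 moves.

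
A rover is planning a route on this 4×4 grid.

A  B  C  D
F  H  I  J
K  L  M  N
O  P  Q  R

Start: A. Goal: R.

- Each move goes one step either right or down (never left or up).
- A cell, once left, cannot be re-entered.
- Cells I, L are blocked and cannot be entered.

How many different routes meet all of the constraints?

A right/down-only route from A to R makes exactly 3 down-moves and 3 right-moves in some order.
With no other constraints that would be C(6,3) = 20 routes.
Subtract routes through each blocked cell (inclusion–exclusion for overlaps): − through I: 9 − through L: 9 → 2.
That gives 2 routes.

2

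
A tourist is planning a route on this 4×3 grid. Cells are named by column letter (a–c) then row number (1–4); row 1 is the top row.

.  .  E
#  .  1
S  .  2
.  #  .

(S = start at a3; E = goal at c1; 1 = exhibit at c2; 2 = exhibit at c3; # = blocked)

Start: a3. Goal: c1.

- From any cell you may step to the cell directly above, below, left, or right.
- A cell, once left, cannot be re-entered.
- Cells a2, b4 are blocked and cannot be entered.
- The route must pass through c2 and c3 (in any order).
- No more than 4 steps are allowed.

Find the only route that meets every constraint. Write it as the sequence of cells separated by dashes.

a3 - b3 - c3 - c2 - c1

Any route must reach c2 and c3 and still end at c1 within 4 moves, so the order of the required stops is forced.
Route from a3: right 2 to c3, up 2 to c1 — 4 moves in all.
Check: all required cells visited; 4 ≤ 4 moves.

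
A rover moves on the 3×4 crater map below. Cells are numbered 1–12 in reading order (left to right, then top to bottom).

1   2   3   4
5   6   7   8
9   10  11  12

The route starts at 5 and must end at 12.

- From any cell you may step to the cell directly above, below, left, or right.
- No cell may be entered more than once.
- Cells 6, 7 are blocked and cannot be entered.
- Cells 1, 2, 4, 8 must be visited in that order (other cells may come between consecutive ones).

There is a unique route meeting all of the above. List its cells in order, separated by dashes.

The waypoints must appear in the order 1, 2, 4, 8, with no cell reused.
Route from 5: up 1 to 1, right 3 to 4, down 2 to 12 — 6 moves in all.
Check: order respected (1 at step 1, 2 at step 2, 4 at step 4, 8 at step 5).

5 - 1 - 2 - 3 - 4 - 8 - 12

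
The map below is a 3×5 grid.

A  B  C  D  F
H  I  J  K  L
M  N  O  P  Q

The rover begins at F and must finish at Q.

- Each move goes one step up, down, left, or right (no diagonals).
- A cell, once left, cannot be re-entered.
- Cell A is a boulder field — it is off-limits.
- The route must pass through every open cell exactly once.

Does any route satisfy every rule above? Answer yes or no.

Colour the cells like a checkerboard: each orthogonal step flips colour, so a Hamiltonian route alternates colours. Here there are 7 cells of one colour and 7 of the other, with start on the same colour as the goal — the counts and endpoints can't be arranged into an alternating sequence of length 14, so no Hamiltonian route exists.

no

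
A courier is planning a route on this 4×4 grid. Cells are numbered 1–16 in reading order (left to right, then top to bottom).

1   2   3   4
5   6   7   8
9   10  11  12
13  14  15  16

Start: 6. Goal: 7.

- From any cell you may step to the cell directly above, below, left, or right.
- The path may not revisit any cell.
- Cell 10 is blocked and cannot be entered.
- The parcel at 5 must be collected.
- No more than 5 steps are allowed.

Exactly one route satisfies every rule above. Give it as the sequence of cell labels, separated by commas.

Any route must reach 5 and still end at 7 within 5 moves, so the order of the required stops is forced.
Route from 6: left 1 to 5, up 1 to 1, right 2 to 3, down 1 to 7 — 5 moves in all.
Check: all required cells visited; 5 ≤ 5 moves.

6, 5, 1, 2, 3, 7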